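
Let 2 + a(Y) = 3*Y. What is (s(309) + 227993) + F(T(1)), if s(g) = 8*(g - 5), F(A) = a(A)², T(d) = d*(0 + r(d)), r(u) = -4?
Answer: 230621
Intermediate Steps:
a(Y) = -2 + 3*Y
T(d) = -4*d (T(d) = d*(0 - 4) = d*(-4) = -4*d)
F(A) = (-2 + 3*A)²
s(g) = -40 + 8*g (s(g) = 8*(-5 + g) = -40 + 8*g)
(s(309) + 227993) + F(T(1)) = ((-40 + 8*309) + 227993) + (-2 + 3*(-4*1))² = ((-40 + 2472) + 227993) + (-2 + 3*(-4))² = (2432 + 227993) + (-2 - 12)² = 230425 + (-14)² = 230425 + 196 = 230621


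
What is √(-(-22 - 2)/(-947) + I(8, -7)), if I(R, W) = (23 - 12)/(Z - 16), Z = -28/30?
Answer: 3*I*√4339064982/240538 ≈ 0.82155*I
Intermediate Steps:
Z = -14/15 (Z = -28*1/30 = -14/15 ≈ -0.93333)
I(R, W) = -165/254 (I(R, W) = (23 - 12)/(-14/15 - 16) = 11/(-254/15) = 11*(-15/254) = -165/254)
√(-(-22 - 2)/(-947) + I(8, -7)) = √(-(-22 - 2)/(-947) - 165/254) = √(-1*(-24)*(-1/947) - 165/254) = √(24*(-1/947) - 165/254) = √(-24/947 - 165/254) = √(-162351/240538) = 3*I*√4339064982/240538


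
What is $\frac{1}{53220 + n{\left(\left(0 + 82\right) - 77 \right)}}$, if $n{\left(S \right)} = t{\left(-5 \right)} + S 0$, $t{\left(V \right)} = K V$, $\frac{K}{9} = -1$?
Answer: $\frac{1}{53265} \approx 1.8774 \cdot 10^{-5}$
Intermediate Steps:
$K = -9$ ($K = 9 \left(-1\right) = -9$)
$t{\left(V \right)} = - 9 V$
$n{\left(S \right)} = 45$ ($n{\left(S \right)} = \left(-9\right) \left(-5\right) + S 0 = 45 + 0 = 45$)
$\frac{1}{53220 + n{\left(\left(0 + 82\right) - 77 \right)}} = \frac{1}{53220 + 45} = \frac{1}{53265}$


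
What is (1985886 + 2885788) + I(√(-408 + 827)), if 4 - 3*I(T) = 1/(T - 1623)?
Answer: 38491740128083/7901130 + √419/7901130 ≈ 4.8717e+6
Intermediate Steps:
I(T) = 4/3 - 1/(3*(-1623 + T)) (I(T) = 4/3 - 1/(3*(T - 1623)) = 4/3 - 1/(3*(-1623 + T)))
(1985886 + 2885788) + I(√(-408 + 827)) = (1985886 + 2885788) + (-6493 + 4*√(-408 + 827))/(3*(-1623 + √(-408 + 827))) = 4871674 + (-6493 + 4*√419)/(3*(-1623 + √419))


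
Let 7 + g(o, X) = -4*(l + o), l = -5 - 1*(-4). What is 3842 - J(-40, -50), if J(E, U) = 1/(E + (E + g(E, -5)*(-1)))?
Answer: 910555/237 ≈ 3842.0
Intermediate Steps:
l = -1 (l = -5 + 4 = -1)
g(o, X) = -3 - 4*o (g(o, X) = -7 - 4*(-1 + o) = -7 + (4 - 4*o) = -3 - 4*o)
J(E, U) = 1/(3 + 6*E) (J(E, U) = 1/(E + (E + (-3 - 4*E)*(-1))) = 1/(E + (E + (3 + 4*E))) = 1/(E + (3 + 5*E)) = 1/(3 + 6*E))
3842 - J(-40, -50) = 3842 - 1/(3*(1 + 2*(-40))) = 3842 - 1/(3*(1 - 80)) = 3842 - 1/(3*(-79)) = 3842 - (-1)/(3*79) = 3842 - 1*(-1/237) = 3842 + 1/237 = 910555/237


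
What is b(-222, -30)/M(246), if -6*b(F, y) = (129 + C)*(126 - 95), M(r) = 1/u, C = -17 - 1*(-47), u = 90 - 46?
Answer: -36146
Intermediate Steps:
u = 44
C = 30 (C = -17 + 47 = 30)
M(r) = 1/44
b(F, y) = -1643/2 (b(F, y) = -(129 + 30)*(126 - 95)/6 = -53*31/2 = -1/6*4929 = -1643/2)
b(-222, -30)/M(246) = -1643/(2*1/44) = -1643/2*44 = -36146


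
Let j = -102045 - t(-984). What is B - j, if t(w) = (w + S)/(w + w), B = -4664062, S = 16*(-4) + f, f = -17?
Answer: -2992682797/656 ≈ -4.5620e+6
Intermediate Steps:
S = -81 (S = 16*(-4) - 17 = -64 - 17 = -81)
t(w) = (-81 + w)/(2*w) (t(w) = (w - 81)/(w + w) = (-81 + w)/((2*w)) = (-81 + w)*(1/(2*w)) = (-81 + w)/(2*w))
j = -66941875/656 (j = -102045 - (-81 - 984)/(2*(-984)) = -102045 - (-1)*(-1065)/(2*984) = -102045 - 1*355/656 = -102045 - 355/656 = -66941875/656 ≈ -1.0205e+5)
B - j = -4664062 - 1*(-66941875/656) = -4664062 + 66941875/656 = -2992682797/656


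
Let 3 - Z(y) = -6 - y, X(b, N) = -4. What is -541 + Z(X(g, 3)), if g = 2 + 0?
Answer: -536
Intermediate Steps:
g = 2
Z(y) = 9 + y (Z(y) = 3 - (-6 - y) = 3 + (6 + y) = 9 + y)
-541 + Z(X(g, 3)) = -541 + (9 - 4) = -541 + 5 = -536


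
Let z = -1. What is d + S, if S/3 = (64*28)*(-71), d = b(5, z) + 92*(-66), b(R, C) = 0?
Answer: -387768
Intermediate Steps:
d = -6072 (d = 0 + 92*(-66) = 0 - 6072 = -6072)
S = -381696 (S = 3*((64*28)*(-71)) = 3*(1792*(-71)) = 3*(-127232) = -381696)
d + S = -6072 - 381696 = -387768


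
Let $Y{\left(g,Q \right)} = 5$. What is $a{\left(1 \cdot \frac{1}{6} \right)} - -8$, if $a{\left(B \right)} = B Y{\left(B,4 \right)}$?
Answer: $\frac{53}{6} \approx 8.8333$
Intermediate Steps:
$a{\left(B \right)} = 5 B$ ($a{\left(B \right)} = B 5 = 5 B$)
$a{\left(1 \cdot \frac{1}{6} \right)} - -8 = 5 \cdot 1 \cdot \frac{1}{6} - -8 = 5 \cdot 1 \cdot \frac{1}{6} + 8 = 5 \cdot \frac{1}{6} + 8 = \frac{5}{6} + 8 = \frac{53}{6}$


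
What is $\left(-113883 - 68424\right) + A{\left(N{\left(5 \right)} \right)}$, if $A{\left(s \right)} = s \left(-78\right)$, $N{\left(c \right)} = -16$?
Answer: $-181059$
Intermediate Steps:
$A{\left(s \right)} = - 78 s$
$\left(-113883 - 68424\right) + A{\left(N{\left(5 \right)} \right)} = \left(-113883 - 68424\right) - -1248 = -182307 + 1248 = -181059$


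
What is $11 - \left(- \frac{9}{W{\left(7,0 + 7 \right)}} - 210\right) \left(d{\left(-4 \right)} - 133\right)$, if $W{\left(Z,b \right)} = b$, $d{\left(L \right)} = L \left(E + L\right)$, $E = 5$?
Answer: $- \frac{202546}{7} \approx -28935.0$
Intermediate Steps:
$d{\left(L \right)} = L \left(5 + L\right)$
$11 - \left(- \frac{9}{W{\left(7,0 + 7 \right)}} - 210\right) \left(d{\left(-4 \right)} - 133\right) = 11 - \left(- \frac{9}{0 + 7} - 210\right) \left(- 4 \left(5 - 4\right) - 133\right) = 11 - \left(- \frac{9}{7} - 210\right) \left(\left(-4\right) 1 - 133\right) = 11 - \left(\left(-9\right) \frac{1}{7} - 210\right) \left(-4 - 133\right) = 11 - \left(- \frac{9}{7} - 210\right) \left(-137\right) = 11 - \left(- \frac{1479}{7}\right) \left(-137\right) = 11 - \frac{202623}{7} = - \frac{202546}{7}$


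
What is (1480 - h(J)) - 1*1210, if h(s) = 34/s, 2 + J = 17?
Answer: 4016/15 ≈ 267.73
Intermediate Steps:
J = 15 (J = -2 + 17 = 15)
(1480 - h(J)) - 1*1210 = (1480 - 34/15) - 1*1210 = (1480 - 34/15) - 1210 = 22166/15 - 1210 = 4016/15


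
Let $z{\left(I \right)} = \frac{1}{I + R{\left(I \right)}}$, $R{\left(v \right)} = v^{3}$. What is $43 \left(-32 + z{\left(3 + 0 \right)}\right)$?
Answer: $- \frac{41237}{30} \approx -1374.6$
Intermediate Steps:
$z{\left(I \right)} = \frac{1}{I + I^{3}}$
$43 \left(-32 + z{\left(3 + 0 \right)}\right) = 43 \left(-32 + \frac{1}{\left(3 + 0\right) + \left(3 + 0\right)^{3}}\right) = 43 \left(-32 + \frac{1}{3 + 3^{3}}\right) = 43 \left(-32 + \frac{1}{3 + 27}\right) = 43 \left(-32 + \frac{1}{30}\right) = 43 \left(- \frac{959}{30}\right) = - \frac{41237}{30}$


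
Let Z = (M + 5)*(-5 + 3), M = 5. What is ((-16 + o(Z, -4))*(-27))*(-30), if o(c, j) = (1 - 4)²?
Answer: -5670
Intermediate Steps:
Z = -20 (Z = (5 + 5)*(-5 + 3) = 10*(-2) = -20)
o(c, j) = 9 (o(c, j) = (-3)² = 9)
((-16 + o(Z, -4))*(-27))*(-30) = ((-16 + 9)*(-27))*(-30) = -7*(-27)*(-30) = 189*(-30) = -5670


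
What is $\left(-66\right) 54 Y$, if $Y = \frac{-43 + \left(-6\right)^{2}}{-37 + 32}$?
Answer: $- \frac{24948}{5} \approx -4989.6$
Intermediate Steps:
$Y = \frac{7}{5}$ ($Y = \frac{-43 + 36}{-5} = \left(-7\right) \left(- \frac{1}{5}\right) = \frac{7}{5} \approx 1.4$)
$\left(-66\right) 54 Y = \left(-66\right) 54 \cdot \frac{7}{5} = \left(-3564\right) \frac{7}{5} = - \frac{24948}{5}$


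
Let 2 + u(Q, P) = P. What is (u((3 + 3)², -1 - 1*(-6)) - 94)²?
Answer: 8281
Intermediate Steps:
u(Q, P) = -2 + P
(u((3 + 3)², -1 - 1*(-6)) - 94)² = ((-2 + (-1 - 1*(-6))) - 94)² = ((-2 + (-1 + 6)) - 94)² = ((-2 + 5) - 94)² = (3 - 94)² = (-91)² = 8281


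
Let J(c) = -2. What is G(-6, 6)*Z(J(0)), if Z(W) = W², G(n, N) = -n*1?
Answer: 24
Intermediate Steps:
G(n, N) = -n
G(-6, 6)*Z(J(0)) = -1*(-6)*(-2)² = 6*4 = 24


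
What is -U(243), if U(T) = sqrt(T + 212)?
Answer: -sqrt(455) ≈ -21.331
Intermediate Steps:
U(T) = sqrt(212 + T)
-U(243) = -sqrt(212 + 243) = -sqrt(455)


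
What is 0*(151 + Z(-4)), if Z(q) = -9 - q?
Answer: 0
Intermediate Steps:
0*(151 + Z(-4)) = 0*(151 + (-9 - 1*(-4))) = 0*(151 + (-9 + 4)) = 0*(151 - 5) = 0*146 = 0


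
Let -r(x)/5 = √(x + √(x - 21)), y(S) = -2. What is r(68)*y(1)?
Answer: 10*√(68 + √47) ≈ 86.519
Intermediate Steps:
r(x) = -5*√(x + √(-21 + x)) (r(x) = -5*√(x + √(x - 21)) = -5*√(x + √(-21 + x)))
r(68)*y(1) = -5*√(68 + √(-21 + 68))*(-2) = -5*√(68 + √47)*(-2) = 10*√(68 + √47)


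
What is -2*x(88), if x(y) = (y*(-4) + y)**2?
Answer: -139392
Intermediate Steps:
x(y) = 9*y**2 (x(y) = (-4*y + y)**2 = (-3*y)**2 = 9*y**2)
-2*x(88) = -18*88**2 = -18*7744 = -2*69696 = -139392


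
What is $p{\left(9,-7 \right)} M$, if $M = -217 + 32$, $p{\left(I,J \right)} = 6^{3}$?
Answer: $-39960$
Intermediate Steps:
$p{\left(I,J \right)} = 216$
$M = -185$
$p{\left(9,-7 \right)} M = 216 \left(-185\right) = -39960$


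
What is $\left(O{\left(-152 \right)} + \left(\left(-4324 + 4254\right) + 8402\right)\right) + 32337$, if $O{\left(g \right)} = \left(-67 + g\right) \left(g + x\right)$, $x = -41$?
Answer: $82936$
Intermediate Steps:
$O{\left(g \right)} = \left(-67 + g\right) \left(-41 + g\right)$ ($O{\left(g \right)} = \left(-67 + g\right) \left(g - 41\right) = \left(-67 + g\right) \left(-41 + g\right)$)
$\left(O{\left(-152 \right)} + \left(\left(-4324 + 4254\right) + 8402\right)\right) + 32337 = \left(\left(2747 + \left(-152\right)^{2} - -16416\right) + \left(\left(-4324 + 4254\right) + 8402\right)\right) + 32337 = \left(\left(2747 + 23104 + 16416\right) + \left(-70 + 8402\right)\right) + 32337 = \left(42267 + 8332\right) + 32337 = 50599 + 32337 = 82936$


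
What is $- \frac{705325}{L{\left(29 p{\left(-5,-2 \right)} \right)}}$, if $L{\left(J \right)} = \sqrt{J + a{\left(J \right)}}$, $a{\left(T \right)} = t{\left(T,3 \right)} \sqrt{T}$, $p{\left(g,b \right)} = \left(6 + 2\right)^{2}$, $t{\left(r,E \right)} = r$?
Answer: $- \frac{705325 \sqrt{29}}{232 \sqrt{1 + 8 \sqrt{29}}} \approx -2465.9$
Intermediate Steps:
$p{\left(g,b \right)} = 64$ ($p{\left(g,b \right)} = 8^{2} = 64$)
$a{\left(T \right)} = T^{\frac{3}{2}}$ ($a{\left(T \right)} = T \sqrt{T} = T^{\frac{3}{2}}$)
$L{\left(J \right)} = \sqrt{J + J^{\frac{3}{2}}}$
$- \frac{705325}{L{\left(29 p{\left(-5,-2 \right)} \right)}} = - \frac{705325}{\sqrt{29 \cdot 64 + \left(29 \cdot 64\right)^{\frac{3}{2}}}} = - \frac{705325}{\sqrt{1856 + 1856^{\frac{3}{2}}}} = - \frac{705325}{\sqrt{1856 + 14848 \sqrt{29}}}$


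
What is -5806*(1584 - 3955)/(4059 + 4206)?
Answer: 13766026/8265 ≈ 1665.6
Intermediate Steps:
-5806*(1584 - 3955)/(4059 + 4206) = -5806/(8265/(-2371)) = -5806/(8265*(-1/2371)) = -5806/(-8265/2371) = -5806*(-2371/8265) = 13766026/8265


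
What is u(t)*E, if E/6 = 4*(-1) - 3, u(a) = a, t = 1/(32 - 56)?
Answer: 7/4 ≈ 1.7500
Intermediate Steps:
t = -1/24 (t = 1/(-24) = -1/24 ≈ -0.041667)
E = -42 (E = 6*(4*(-1) - 3) = 6*(-4 - 3) = 6*(-7) = -42)
u(t)*E = -1/24*(-42) = 7/4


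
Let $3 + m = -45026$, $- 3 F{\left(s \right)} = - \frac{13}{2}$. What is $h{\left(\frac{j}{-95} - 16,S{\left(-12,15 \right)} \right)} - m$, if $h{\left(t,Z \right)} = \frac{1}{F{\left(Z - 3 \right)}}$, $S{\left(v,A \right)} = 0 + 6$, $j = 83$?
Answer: $\frac{585383}{13} \approx 45029.0$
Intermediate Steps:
$S{\left(v,A \right)} = 6$
$F{\left(s \right)} = \frac{13}{6}$ ($F{\left(s \right)} = - \frac{\left(-13\right) \frac{1}{2}}{3} = \left(- \frac{1}{3}\right) \left(- \frac{13}{2}\right) = \frac{13}{6}$)
$m = -45029$ ($m = -3 - 45026 = -45029$)
$h{\left(t,Z \right)} = \frac{6}{13}$ ($h{\left(t,Z \right)} = \frac{1}{\frac{13}{6}} = \frac{6}{13}$)
$h{\left(\frac{j}{-95} - 16,S{\left(-12,15 \right)} \right)} - m = \frac{6}{13} - -45029 = \frac{6}{13} + 45029 = \frac{585383}{13}$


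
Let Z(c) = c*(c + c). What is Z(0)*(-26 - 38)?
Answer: 0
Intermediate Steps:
Z(c) = 2*c**2 (Z(c) = c*(2*c) = 2*c**2)
Z(0)*(-26 - 38) = (2*0**2)*(-26 - 38) = (2*0)*(-64) = 0*(-64) = 0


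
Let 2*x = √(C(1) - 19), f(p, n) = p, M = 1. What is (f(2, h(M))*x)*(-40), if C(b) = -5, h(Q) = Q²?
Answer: -80*I*√6 ≈ -195.96*I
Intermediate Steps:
x = I*√6 (x = √(-5 - 19)/2 = √(-24)/2 = (2*I*√6)/2 = I*√6 ≈ 2.4495*I)
(f(2, h(M))*x)*(-40) = (2*(I*√6))*(-40) = (2*I*√6)*(-40) = -80*I*√6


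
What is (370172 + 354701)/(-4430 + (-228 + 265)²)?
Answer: -724873/3061 ≈ -236.81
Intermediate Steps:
(370172 + 354701)/(-4430 + (-228 + 265)²) = 724873/(-4430 + 37²) = 724873/(-4430 + 1369) = 724873/(-3061) = 724873*(-1/3061) = -724873/3061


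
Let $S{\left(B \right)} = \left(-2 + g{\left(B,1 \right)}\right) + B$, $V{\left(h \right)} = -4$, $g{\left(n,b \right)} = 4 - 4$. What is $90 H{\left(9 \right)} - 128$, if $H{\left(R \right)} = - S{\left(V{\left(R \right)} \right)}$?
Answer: $412$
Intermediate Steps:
$g{\left(n,b \right)} = 0$
$S{\left(B \right)} = -2 + B$ ($S{\left(B \right)} = \left(-2 + 0\right) + B = -2 + B$)
$H{\left(R \right)} = 6$ ($H{\left(R \right)} = - (-2 - 4) = \left(-1\right) \left(-6\right) = 6$)
$90 H{\left(9 \right)} - 128 = 90 \cdot 6 - 128 = 540 - 128 = 412$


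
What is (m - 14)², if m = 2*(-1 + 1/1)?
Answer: 196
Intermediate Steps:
m = 0 (m = 2*(-1 + 1) = 2*0 = 0)
(m - 14)² = (0 - 14)² = (-14)² = 196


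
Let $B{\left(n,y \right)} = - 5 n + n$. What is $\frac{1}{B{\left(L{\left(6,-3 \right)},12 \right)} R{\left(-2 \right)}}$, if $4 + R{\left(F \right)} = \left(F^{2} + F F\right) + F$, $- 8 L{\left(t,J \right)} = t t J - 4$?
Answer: $- \frac{1}{112} \approx -0.0089286$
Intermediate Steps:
$L{\left(t,J \right)} = \frac{1}{2} - \frac{J t^{2}}{8}$ ($L{\left(t,J \right)} = - \frac{t t J - 4}{8} = - \frac{t^{2} J - 4}{8} = - \frac{J t^{2} - 4}{8} = - \frac{-4 + J t^{2}}{8} = \frac{1}{2} - \frac{J t^{2}}{8}$)
$B{\left(n,y \right)} = - 4 n$
$R{\left(F \right)} = -4 + F + 2 F^{2}$ ($R{\left(F \right)} = -4 + \left(\left(F^{2} + F F\right) + F\right) = -4 + \left(\left(F^{2} + F^{2}\right) + F\right) = -4 + \left(2 F^{2} + F\right) = -4 + \left(F + 2 F^{2}\right) = -4 + F + 2 F^{2}$)
$\frac{1}{B{\left(L{\left(6,-3 \right)},12 \right)} R{\left(-2 \right)}} = \frac{1}{- 4 \left(\frac{1}{2} - - \frac{3 \cdot 6^{2}}{8}\right) \left(-4 - 2 + 2 \left(-2\right)^{2}\right)} = \frac{1}{- 4 \left(\frac{1}{2} - \left(- \frac{3}{8}\right) 36\right) \left(-4 - 2 + 2 \cdot 4\right)} = \frac{1}{- 4 \left(\frac{1}{2} + \frac{27}{2}\right) \left(-4 - 2 + 8\right)} = \frac{1}{\left(-4\right) 14 \cdot 2} = \frac{1}{\left(-56\right) 2} = \frac{1}{-112} = - \frac{1}{112}$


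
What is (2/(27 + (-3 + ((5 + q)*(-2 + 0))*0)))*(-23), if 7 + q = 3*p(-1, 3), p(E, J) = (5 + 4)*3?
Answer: -23/12 ≈ -1.9167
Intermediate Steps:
p(E, J) = 27 (p(E, J) = 9*3 = 27)
q = 74 (q = -7 + 3*27 = -7 + 81 = 74)
(2/(27 + (-3 + ((5 + q)*(-2 + 0))*0)))*(-23) = (2/(27 + (-3 + ((5 + 74)*(-2 + 0))*0)))*(-23) = (2/(27 + (-3 + (79*(-2))*0)))*(-23) = (2/(27 + (-3 - 158*0)))*(-23) = (2/(27 + (-3 + 0)))*(-23) = (2/(27 - 3))*(-23) = (2/24)*(-23) = (2*(1/24))*(-23) = (1/12)*(-23) = -23/12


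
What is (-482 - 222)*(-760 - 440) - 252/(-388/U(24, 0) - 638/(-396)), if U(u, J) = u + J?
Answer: 110671068/131 ≈ 8.4482e+5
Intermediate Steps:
U(u, J) = J + u
(-482 - 222)*(-760 - 440) - 252/(-388/U(24, 0) - 638/(-396)) = (-482 - 222)*(-760 - 440) - 252/(-388/(0 + 24) - 638/(-396)) = -704*(-1200) - 252/(-388/24 - 638*(-1/396)) = 844800 - 252/(-388*1/24 + 29/18) = 844800 - 252/(-97/6 + 29/18) = 844800 - 252/(-131/9) = 844800 - 252*(-9/131) = 844800 + 2268/131 = 110671068/131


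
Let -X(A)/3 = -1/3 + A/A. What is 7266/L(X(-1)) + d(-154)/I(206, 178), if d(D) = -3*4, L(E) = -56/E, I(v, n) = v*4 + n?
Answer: 86669/334 ≈ 259.49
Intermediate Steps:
X(A) = -2 (X(A) = -3*(-1/3 + A/A) = -3*(-1*⅓ + 1) = -3*(-⅓ + 1) = -3*⅔ = -2)
I(v, n) = n + 4*v (I(v, n) = 4*v + n = n + 4*v)
d(D) = -12
7266/L(X(-1)) + d(-154)/I(206, 178) = 7266/((-56/(-2))) - 12/(178 + 4*206) = 7266/((-56*(-½))) - 12/(178 + 824) = 7266/28 - 12/1002 = 7266*(1/28) - 12*1/1002 = 519/2 - 2/167 = 86669/334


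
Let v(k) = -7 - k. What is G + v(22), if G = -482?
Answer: -511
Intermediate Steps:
G + v(22) = -482 + (-7 - 1*22) = -482 + (-7 - 22) = -482 - 29 = -511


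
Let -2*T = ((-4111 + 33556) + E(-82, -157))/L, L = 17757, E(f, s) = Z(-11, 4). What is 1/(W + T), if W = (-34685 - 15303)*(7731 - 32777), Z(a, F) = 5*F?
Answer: 35514/44463508366807 ≈ 7.9872e-10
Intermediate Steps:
E(f, s) = 20 (E(f, s) = 5*4 = 20)
W = 1251999448 (W = -49988*(-25046) = 1251999448)
T = -29465/35514 (T = -((-4111 + 33556) + 20)/(2*17757) = -(29445 + 20)/(2*17757) = -29465/(2*17757) = -½*29465/17757 = -29465/35514 ≈ -0.82967)
1/(W + T) = 1/(1251999448 - 29465/35514) = 1/(44463508366807/35514) = 35514/44463508366807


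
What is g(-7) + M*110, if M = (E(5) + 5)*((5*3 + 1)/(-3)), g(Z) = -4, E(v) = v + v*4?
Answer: -17604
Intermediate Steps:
E(v) = 5*v (E(v) = v + 4*v = 5*v)
M = -160 (M = (5*5 + 5)*((5*3 + 1)/(-3)) = (25 + 5)*((15 + 1)*(-1/3)) = 30*(16*(-1/3)) = 30*(-16/3) = -160)
g(-7) + M*110 = -4 - 160*110 = -4 - 17600 = -17604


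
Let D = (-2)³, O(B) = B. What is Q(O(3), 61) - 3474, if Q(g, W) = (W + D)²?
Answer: -665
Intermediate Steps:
D = -8
Q(g, W) = (-8 + W)² (Q(g, W) = (W - 8)² = (-8 + W)²)
Q(O(3), 61) - 3474 = (-8 + 61)² - 3474 = 53² - 3474 = 2809 - 3474 = -665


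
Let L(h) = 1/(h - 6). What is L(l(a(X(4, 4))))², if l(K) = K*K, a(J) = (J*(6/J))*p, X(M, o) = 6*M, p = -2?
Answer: 1/19044 ≈ 5.2510e-5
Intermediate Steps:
a(J) = -12 (a(J) = (J*(6/J))*(-2) = 6*(-2) = -12)
l(K) = K²
L(h) = 1/(-6 + h)
L(l(a(X(4, 4))))² = (1/(-6 + (-12)²))² = (1/(-6 + 144))² = (1/138)² = 1/19044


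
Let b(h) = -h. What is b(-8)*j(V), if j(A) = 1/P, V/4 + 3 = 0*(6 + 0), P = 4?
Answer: 2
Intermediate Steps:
V = -12 (V = -12 + 4*(0*(6 + 0)) = -12 + 4*(0*6) = -12 + 4*0 = -12 + 0 = -12)
j(A) = 1/4
b(-8)*j(V) = -1*(-8)*(1/4) = 8*(1/4) = 2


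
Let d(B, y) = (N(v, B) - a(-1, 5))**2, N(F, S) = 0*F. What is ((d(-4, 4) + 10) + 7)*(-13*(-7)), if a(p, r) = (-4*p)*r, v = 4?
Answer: 37947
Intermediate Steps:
N(F, S) = 0
a(p, r) = -4*p*r
d(B, y) = 400 (d(B, y) = (0 - (-4)*(-1)*5)**2 = (0 - 1*20)**2 = (0 - 20)**2 = (-20)**2 = 400)
((d(-4, 4) + 10) + 7)*(-13*(-7)) = ((400 + 10) + 7)*(-13*(-7)) = (410 + 7)*91 = 417*91 = 37947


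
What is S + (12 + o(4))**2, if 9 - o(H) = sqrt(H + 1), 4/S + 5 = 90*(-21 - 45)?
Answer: 2651466/5945 - 42*sqrt(5) ≈ 352.08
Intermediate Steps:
S = -4/5945 (S = 4/(-5 + 90*(-21 - 45)) = 4/(-5 + 90*(-66)) = 4/(-5 - 5940) = 4/(-5945) = 4*(-1/5945) = -4/5945 ≈ -0.00067283)
o(H) = 9 - sqrt(1 + H) (o(H) = 9 - sqrt(H + 1) = 9 - sqrt(1 + H))
S + (12 + o(4))**2 = -4/5945 + (12 + (9 - sqrt(1 + 4)))**2 = -4/5945 + (12 + (9 - sqrt(5)))**2 = -4/5945 + (21 - sqrt(5))**2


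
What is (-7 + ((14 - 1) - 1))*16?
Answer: 80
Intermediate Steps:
(-7 + ((14 - 1) - 1))*16 = (-7 + (13 - 1))*16 = (-7 + 12)*16 = 5*16 = 80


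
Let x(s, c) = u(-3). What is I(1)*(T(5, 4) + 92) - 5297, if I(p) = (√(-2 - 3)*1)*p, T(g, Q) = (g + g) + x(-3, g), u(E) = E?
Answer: -5297 + 99*I*√5 ≈ -5297.0 + 221.37*I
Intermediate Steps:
x(s, c) = -3
T(g, Q) = -3 + 2*g (T(g, Q) = (g + g) - 3 = 2*g - 3 = -3 + 2*g)
I(p) = I*p*√5 (I(p) = (√(-5)*1)*p = ((I*√5)*1)*p = (I*√5)*p = I*p*√5)
I(1)*(T(5, 4) + 92) - 5297 = (I*1*√5)*((-3 + 2*5) + 92) - 5297 = (I*√5)*((-3 + 10) + 92) - 5297 = (I*√5)*(7 + 92) - 5297 = (I*√5)*99 - 5297 = 99*I*√5 - 5297 = -5297 + 99*I*√5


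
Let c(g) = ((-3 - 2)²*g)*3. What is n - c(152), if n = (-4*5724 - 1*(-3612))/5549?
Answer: -63277884/5549 ≈ -11403.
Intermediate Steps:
n = -19284/5549 (n = (-22896 + 3612)*(1/5549) = -19284*1/5549 = -19284/5549 ≈ -3.4752)
c(g) = 75*g (c(g) = ((-5)²*g)*3 = (25*g)*3 = 75*g)
n - c(152) = -19284/5549 - 75*152 = -19284/5549 - 1*11400 = -19284/5549 - 11400 = -63277884/5549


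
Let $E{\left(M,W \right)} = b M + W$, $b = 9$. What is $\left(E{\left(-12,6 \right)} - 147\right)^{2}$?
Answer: $62001$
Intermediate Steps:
$E{\left(M,W \right)} = W + 9 M$ ($E{\left(M,W \right)} = 9 M + W = W + 9 M$)
$\left(E{\left(-12,6 \right)} - 147\right)^{2} = \left(\left(6 + 9 \left(-12\right)\right) - 147\right)^{2} = \left(\left(6 - 108\right) - 147\right)^{2} = \left(-102 - 147\right)^{2} = \left(-249\right)^{2} = 62001$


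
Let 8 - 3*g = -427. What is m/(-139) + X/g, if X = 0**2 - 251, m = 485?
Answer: -105214/20155 ≈ -5.2202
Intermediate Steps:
g = 145 (g = 8/3 - 1/3*(-427) = 8/3 + 427/3 = 145)
X = -251 (X = 0 - 251 = -251)
m/(-139) + X/g = 485/(-139) - 251/145 = 485*(-1/139) - 251*1/145 = -485/139 - 251/145 = -105214/20155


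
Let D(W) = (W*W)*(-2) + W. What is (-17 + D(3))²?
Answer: 1024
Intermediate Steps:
D(W) = W - 2*W² (D(W) = W²*(-2) + W = -2*W² + W = W - 2*W²)
(-17 + D(3))² = (-17 + 3*(1 - 2*3))² = (-17 + 3*(1 - 6))² = (-17 + 3*(-5))² = (-17 - 15)² = (-32)² = 1024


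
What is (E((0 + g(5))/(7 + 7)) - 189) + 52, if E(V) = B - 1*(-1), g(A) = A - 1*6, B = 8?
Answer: -128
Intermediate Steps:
g(A) = -6 + A (g(A) = A - 6 = -6 + A)
E(V) = 9 (E(V) = 8 - 1*(-1) = 8 + 1 = 9)
(E((0 + g(5))/(7 + 7)) - 189) + 52 = (9 - 189) + 52 = -180 + 52 = -128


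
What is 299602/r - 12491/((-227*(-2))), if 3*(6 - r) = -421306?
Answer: -606837520/23910137 ≈ -25.380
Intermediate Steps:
r = 421324/3 (r = 6 - ⅓*(-421306) = 6 + 421306/3 = 421324/3 ≈ 1.4044e+5)
299602/r - 12491/((-227*(-2))) = 299602/(421324/3) - 12491/((-227*(-2))) = 299602*(3/421324) - 12491/454 = 449403/210662 - 12491*1/454 = 449403/210662 - 12491/454 = -606837520/23910137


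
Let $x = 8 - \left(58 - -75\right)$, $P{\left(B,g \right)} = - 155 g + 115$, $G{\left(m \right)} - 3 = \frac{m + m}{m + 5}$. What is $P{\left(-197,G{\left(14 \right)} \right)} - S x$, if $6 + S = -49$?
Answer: $- \frac{141615}{19} \approx -7453.4$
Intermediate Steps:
$G{\left(m \right)} = 3 + \frac{2 m}{5 + m}$ ($G{\left(m \right)} = 3 + \frac{m + m}{m + 5} = 3 + \frac{2 m}{5 + m}$)
$P{\left(B,g \right)} = 115 - 155 g$
$S = -55$ ($S = -6 - 49 = -55$)
$x = -125$ ($x = 8 - \left(58 + 75\right) = 8 - 133 = -125$)
$P{\left(-197,G{\left(14 \right)} \right)} - S x = \left(115 - 155 \frac{5 \left(3 + 14\right)}{5 + 14}\right) - \left(-55\right) \left(-125\right) = \left(115 - 155 \cdot 5 \cdot \frac{1}{19} \cdot 17\right) - 6875 = \left(115 - \frac{13175}{19}\right) - 6875 = - \frac{10990}{19} - 6875 = - \frac{141615}{19}$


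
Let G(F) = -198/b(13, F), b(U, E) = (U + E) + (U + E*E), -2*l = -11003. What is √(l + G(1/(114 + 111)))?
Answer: √595093966215679/329119 ≈ 74.121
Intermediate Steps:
l = 11003/2 (l = -½*(-11003) = 11003/2 ≈ 5501.5)
b(U, E) = E + E² + 2*U (b(U, E) = (E + U) + (U + E²) = E + E² + 2*U)
G(F) = -198/(26 + F + F²) (G(F) = -198/(F + F² + 2*13) = -198/(F + F² + 26) = -198/(26 + F + F²))
√(l + G(1/(114 + 111))) = √(11003/2 - 198/(26 + 1/(114 + 111) + (1/(114 + 111))²)) = √(11003/2 - 198/(26 + 1/225 + (1/225)²)) = √(11003/2 - 198/(26 + 1/225 + 1/50625)) = √(11003/2 - 198/1316476/50625) = √(11003/2 - 198*50625/1316476) = √(11003/2 - 5011875/658238) = √(1808142241/329119) = √595093966215679/329119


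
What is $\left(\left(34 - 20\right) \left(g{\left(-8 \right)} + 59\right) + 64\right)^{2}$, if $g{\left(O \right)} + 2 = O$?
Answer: $562500$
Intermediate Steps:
$g{\left(O \right)} = -2 + O$
$\left(\left(34 - 20\right) \left(g{\left(-8 \right)} + 59\right) + 64\right)^{2} = \left(\left(34 - 20\right) \left(\left(-2 - 8\right) + 59\right) + 64\right)^{2} = \left(14 \left(-10 + 59\right) + 64\right)^{2} = \left(14 \cdot 49 + 64\right)^{2} = \left(686 + 64\right)^{2} = 750^{2} = 562500$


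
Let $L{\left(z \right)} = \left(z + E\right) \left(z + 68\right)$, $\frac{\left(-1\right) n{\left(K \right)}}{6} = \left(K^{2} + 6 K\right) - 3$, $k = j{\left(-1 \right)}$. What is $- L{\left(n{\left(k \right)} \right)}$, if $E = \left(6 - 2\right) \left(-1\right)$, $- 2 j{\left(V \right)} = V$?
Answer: $\frac{1463}{4} \approx 365.75$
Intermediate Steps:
$j{\left(V \right)} = - \frac{V}{2}$
$k = \frac{1}{2}$ ($k = \left(- \frac{1}{2}\right) \left(-1\right) = \frac{1}{2} \approx 0.5$)
$E = -4$ ($E = 4 \left(-1\right) = -4$)
$n{\left(K \right)} = 18 - 36 K - 6 K^{2}$ ($n{\left(K \right)} = - 6 \left(\left(K^{2} + 6 K\right) - 3\right) = - 6 \left(-3 + K^{2} + 6 K\right) = 18 - 36 K - 6 K^{2}$)
$L{\left(z \right)} = \left(-4 + z\right) \left(68 + z\right)$ ($L{\left(z \right)} = \left(z - 4\right) \left(z + 68\right) = \left(-4 + z\right) \left(68 + z\right)$)
$- L{\left(n{\left(k \right)} \right)} = - (-272 + \left(18 - 18 - \frac{6}{4}\right)^{2} + 64 \left(18 - 18 - \frac{6}{4}\right)) = - (-272 + \left(18 - 18 - \frac{3}{2}\right)^{2} + 64 \left(18 - 18 - \frac{3}{2}\right)) = - (-272 + \left(- \frac{3}{2}\right)^{2} + 64 \left(- \frac{3}{2}\right)) = - (-272 + \frac{9}{4} - 96) = \left(-1\right) \left(- \frac{1463}{4}\right) = \frac{1463}{4}$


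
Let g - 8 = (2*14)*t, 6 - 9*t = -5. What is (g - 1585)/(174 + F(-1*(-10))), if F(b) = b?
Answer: -13885/1656 ≈ -8.3847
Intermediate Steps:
t = 11/9 (t = ⅔ - ⅑*(-5) = ⅔ + 5/9 = 11/9 ≈ 1.2222)
g = 380/9 (g = 8 + (2*14)*(11/9) = 8 + 28*(11/9) = 8 + 308/9 = 380/9 ≈ 42.222)
(g - 1585)/(174 + F(-1*(-10))) = (380/9 - 1585)/(174 - 1*(-10)) = -13885/(9*(174 + 10)) = -13885/9/184 = -13885/9*1/184 = -13885/1656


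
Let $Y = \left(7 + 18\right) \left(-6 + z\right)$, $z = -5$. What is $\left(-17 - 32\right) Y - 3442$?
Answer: $10033$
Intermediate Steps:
$Y = -275$ ($Y = \left(7 + 18\right) \left(-6 - 5\right) = 25 \left(-11\right) = -275$)
$\left(-17 - 32\right) Y - 3442 = \left(-17 - 32\right) \left(-275\right) - 3442 = \left(-49\right) \left(-275\right) - 3442 = 13475 - 3442 = 10033$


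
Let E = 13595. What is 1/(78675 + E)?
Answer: 1/92270 ≈ 1.0838e-5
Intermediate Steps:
1/(78675 + E) = 1/(78675 + 13595) = 1/92270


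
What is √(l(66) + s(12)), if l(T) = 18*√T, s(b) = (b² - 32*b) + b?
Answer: √(-228 + 18*√66) ≈ 9.0425*I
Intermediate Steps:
s(b) = b² - 31*b
√(l(66) + s(12)) = √(18*√66 + 12*(-31 + 12)) = √(18*√66 + 12*(-19)) = √(18*√66 - 228) = √(-228 + 18*√66)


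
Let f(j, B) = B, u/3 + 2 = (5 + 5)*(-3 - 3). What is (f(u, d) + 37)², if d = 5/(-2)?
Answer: 4761/4 ≈ 1190.3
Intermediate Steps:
d = -5/2 (d = 5*(-½) = -5/2 ≈ -2.5000)
u = -186 (u = -6 + 3*((5 + 5)*(-3 - 3)) = -6 + 3*(10*(-6)) = -6 + 3*(-60) = -6 - 180 = -186)
(f(u, d) + 37)² = (-5/2 + 37)² = (69/2)² = 4761/4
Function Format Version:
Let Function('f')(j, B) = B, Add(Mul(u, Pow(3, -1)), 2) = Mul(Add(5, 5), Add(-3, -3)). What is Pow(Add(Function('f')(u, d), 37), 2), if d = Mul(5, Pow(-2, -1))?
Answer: Rational(4761, 4) ≈ 1190.3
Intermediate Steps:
d = Rational(-5, 2) (d = Mul(5, Rational(-1, 2)) = Rational(-5, 2) ≈ -2.5000)
u = -186 (u = Add(-6, Mul(3, Mul(Add(5, 5), Add(-3, -3)))) = Add(-6, Mul(3, Mul(10, -6))) = Add(-6, Mul(3, -60)) = Add(-6, -180) = -186)
Pow(Add(Function('f')(u, d), 37), 2) = Pow(Add(Rational(-5, 2), 37), 2) = Pow(Rational(69, 2), 2) = Rational(4761, 4)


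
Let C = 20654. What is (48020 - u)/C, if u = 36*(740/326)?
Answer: 3906970/1683301 ≈ 2.3210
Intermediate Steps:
u = 13320/163 (u = 36*(740*(1/326)) = 36*(370/163) = 13320/163 ≈ 81.718)
(48020 - u)/C = (48020 - 1*13320/163)/20654 = (48020 - 13320/163)*(1/20654) = (7813940/163)*(1/20654) = 3906970/1683301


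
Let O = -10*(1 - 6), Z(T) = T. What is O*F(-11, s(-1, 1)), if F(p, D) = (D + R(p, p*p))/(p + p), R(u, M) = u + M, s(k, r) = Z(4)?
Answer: -2850/11 ≈ -259.09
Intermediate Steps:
s(k, r) = 4
R(u, M) = M + u
F(p, D) = (D + p + p²)/(2*p) (F(p, D) = (D + (p*p + p))/(p + p) = (D + (p² + p))/((2*p)) = (D + (p + p²))*(1/(2*p)) = (D + p + p²)*(1/(2*p)) = (D + p + p²)/(2*p))
O = 50 (O = -10*(-5) = 50)
O*F(-11, s(-1, 1)) = 50*((½)*(4 - 11 + (-11)²)/(-11)) = 50*((½)*(-1/11)*(4 - 11 + 121)) = 50*((½)*(-1/11)*114) = 50*(-57/11) = -2850/11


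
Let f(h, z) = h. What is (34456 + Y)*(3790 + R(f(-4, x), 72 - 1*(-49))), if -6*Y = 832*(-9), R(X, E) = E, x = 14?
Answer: 139638344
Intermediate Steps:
Y = 1248 (Y = -416*(-9)/3 = -1/6*(-7488) = 1248)
(34456 + Y)*(3790 + R(f(-4, x), 72 - 1*(-49))) = (34456 + 1248)*(3790 + (72 - 1*(-49))) = 35704*(3790 + (72 + 49)) = 35704*(3790 + 121) = 35704*3911 = 139638344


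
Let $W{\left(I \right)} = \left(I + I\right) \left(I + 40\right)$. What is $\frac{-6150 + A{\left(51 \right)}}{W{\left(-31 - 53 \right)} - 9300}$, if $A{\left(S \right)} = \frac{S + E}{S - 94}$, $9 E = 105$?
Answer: $\frac{396769}{123066} \approx 3.224$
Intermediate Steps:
$E = \frac{35}{3}$ ($E = \frac{1}{9} \cdot 105 = \frac{35}{3} \approx 11.667$)
$A{\left(S \right)} = \frac{\frac{35}{3} + S}{-94 + S}$ ($A{\left(S \right)} = \frac{S + \frac{35}{3}}{S - 94} = \frac{\frac{35}{3} + S}{-94 + S}$)
$W{\left(I \right)} = 2 I \left(40 + I\right)$
$\frac{-6150 + A{\left(51 \right)}}{W{\left(-31 - 53 \right)} - 9300} = \frac{-6150 + \frac{\frac{35}{3} + 51}{-94 + 51}}{2 \left(-31 - 53\right) \left(40 - 84\right) - 9300} = \frac{-6150 + \frac{1}{-43} \cdot \frac{188}{3}}{2 \left(-31 - 53\right) \left(40 - 84\right) - 9300} = \frac{-6150 - \frac{188}{129}}{2 \left(-84\right) \left(40 - 84\right) - 9300} = \frac{-6150 - \frac{188}{129}}{2 \left(-84\right) \left(-44\right) - 9300} = - \frac{793538}{129 \left(7392 - 9300\right)} = - \frac{793538}{129 \left(-1908\right)} = \left(- \frac{793538}{129}\right) \left(- \frac{1}{1908}\right) = \frac{396769}{123066}$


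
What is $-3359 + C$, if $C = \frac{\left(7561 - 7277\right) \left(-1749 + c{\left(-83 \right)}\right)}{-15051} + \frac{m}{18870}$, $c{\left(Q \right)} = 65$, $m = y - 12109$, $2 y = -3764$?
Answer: $- \frac{18533008601}{5568870} \approx -3328.0$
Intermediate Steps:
$y = -1882$ ($y = \frac{1}{2} \left(-3764\right) = -1882$)
$m = -13991$ ($m = -1882 - 12109 = -13991$)
$C = \frac{172825729}{5568870}$ ($C = \frac{\left(7561 - 7277\right) \left(-1749 + 65\right)}{-15051} - \frac{13991}{18870} = 284 \left(-1684\right) \left(- \frac{1}{15051}\right) - \frac{823}{1110} = \left(-478256\right) \left(- \frac{1}{15051}\right) - \frac{823}{1110} = \frac{478256}{15051} - \frac{823}{1110} = \frac{172825729}{5568870} \approx 31.034$)
$-3359 + C = -3359 + \frac{172825729}{5568870} = - \frac{18533008601}{5568870}$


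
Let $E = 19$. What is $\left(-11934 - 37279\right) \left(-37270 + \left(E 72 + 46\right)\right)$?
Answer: $1764581328$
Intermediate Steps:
$\left(-11934 - 37279\right) \left(-37270 + \left(E 72 + 46\right)\right) = \left(-11934 - 37279\right) \left(-37270 + \left(19 \cdot 72 + 46\right)\right) = - 49213 \left(-37270 + \left(1368 + 46\right)\right) = - 49213 \left(-37270 + 1414\right) = \left(-49213\right) \left(-35856\right) = 1764581328$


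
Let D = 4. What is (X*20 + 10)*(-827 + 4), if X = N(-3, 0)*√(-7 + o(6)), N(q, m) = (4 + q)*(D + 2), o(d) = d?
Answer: -8230 - 98760*I ≈ -8230.0 - 98760.0*I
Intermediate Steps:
N(q, m) = 24 + 6*q (N(q, m) = (4 + q)*(4 + 2) = (4 + q)*6 = 24 + 6*q)
X = 6*I (X = (24 + 6*(-3))*√(-7 + 6) = (24 - 18)*√(-1) = 6*I ≈ 6.0*I)
(X*20 + 10)*(-827 + 4) = ((6*I)*20 + 10)*(-827 + 4) = (120*I + 10)*(-823) = (10 + 120*I)*(-823) = -8230 - 98760*I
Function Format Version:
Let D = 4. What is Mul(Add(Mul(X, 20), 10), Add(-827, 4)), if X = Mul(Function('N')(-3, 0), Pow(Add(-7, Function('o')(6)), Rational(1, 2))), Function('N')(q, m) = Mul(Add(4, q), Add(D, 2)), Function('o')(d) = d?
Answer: Add(-8230, Mul(-98760, I)) ≈ Add(-8230.0, Mul(-98760., I))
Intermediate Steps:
Function('N')(q, m) = Add(24, Mul(6, q)) (Function('N')(q, m) = Mul(Add(4, q), Add(4, 2)) = Mul(Add(4, q), 6) = Add(24, Mul(6, q)))
X = Mul(6, I) (X = Mul(Add(24, Mul(6, -3)), Pow(Add(-7, 6), Rational(1, 2))) = Mul(Add(24, -18), Pow(-1, Rational(1, 2))) = Mul(6, I) ≈ Mul(6.0000, I))
Mul(Add(Mul(X, 20), 10), Add(-827, 4)) = Mul(Add(Mul(Mul(6, I), 20), 10), Add(-827, 4)) = Mul(Add(Mul(120, I), 10), -823) = Mul(Add(10, Mul(120, I)), -823) = Add(-8230, Mul(-98760, I))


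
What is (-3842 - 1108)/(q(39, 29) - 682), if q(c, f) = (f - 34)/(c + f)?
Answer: 336600/46381 ≈ 7.2573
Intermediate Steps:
q(c, f) = (-34 + f)/(c + f)
(-3842 - 1108)/(q(39, 29) - 682) = (-3842 - 1108)/((-34 + 29)/(39 + 29) - 682) = -4950/(-5/68 - 682) = -4950/(-46381/68) = -4950*(-68/46381) = 336600/46381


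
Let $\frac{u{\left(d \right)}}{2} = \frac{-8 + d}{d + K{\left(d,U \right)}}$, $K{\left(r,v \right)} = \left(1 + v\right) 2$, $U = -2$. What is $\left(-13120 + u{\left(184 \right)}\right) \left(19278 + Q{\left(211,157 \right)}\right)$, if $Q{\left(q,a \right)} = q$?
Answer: $- \frac{23264876816}{91} \approx -2.5566 \cdot 10^{8}$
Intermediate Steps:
$K{\left(r,v \right)} = 2 + 2 v$
$u{\left(d \right)} = \frac{2 \left(-8 + d\right)}{-2 + d}$ ($u{\left(d \right)} = 2 \frac{-8 + d}{d + \left(2 + 2 \left(-2\right)\right)} = 2 \frac{-8 + d}{d + \left(2 - 4\right)} = 2 \frac{-8 + d}{d - 2} = 2 \frac{-8 + d}{-2 + d} = \frac{2 \left(-8 + d\right)}{-2 + d}$)
$\left(-13120 + u{\left(184 \right)}\right) \left(19278 + Q{\left(211,157 \right)}\right) = \left(-13120 + \frac{2 \left(-8 + 184\right)}{-2 + 184}\right) \left(19278 + 211\right) = \left(-13120 + 2 \cdot \frac{1}{182} \cdot 176\right) 19489 = \left(-13120 + \frac{176}{91}\right) 19489 = \left(- \frac{1193744}{91}\right) 19489 = - \frac{23264876816}{91}$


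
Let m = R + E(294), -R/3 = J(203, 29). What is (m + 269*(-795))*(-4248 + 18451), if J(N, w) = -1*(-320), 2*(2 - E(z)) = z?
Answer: -3053076880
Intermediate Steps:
E(z) = 2 - z/2
J(N, w) = 320
R = -960 (R = -3*320 = -960)
m = -1105 (m = -960 + (2 - ½*294) = -960 + (2 - 147) = -960 - 145 = -1105)
(m + 269*(-795))*(-4248 + 18451) = (-1105 + 269*(-795))*(-4248 + 18451) = (-1105 - 213855)*14203 = -214960*14203 = -3053076880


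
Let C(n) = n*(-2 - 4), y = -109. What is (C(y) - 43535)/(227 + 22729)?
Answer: -42881/22956 ≈ -1.8680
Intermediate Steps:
C(n) = -6*n (C(n) = n*(-6) = -6*n)
(C(y) - 43535)/(227 + 22729) = (-6*(-109) - 43535)/(227 + 22729) = (654 - 43535)/22956 = -42881*1/22956 = -42881/22956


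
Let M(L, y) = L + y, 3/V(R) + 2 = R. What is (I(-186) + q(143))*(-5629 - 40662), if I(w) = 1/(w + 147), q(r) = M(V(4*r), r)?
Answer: -49044342389/7410 ≈ -6.6187e+6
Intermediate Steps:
V(R) = 3/(-2 + R)
q(r) = r + 3/(-2 + 4*r) (q(r) = 3/(-2 + 4*r) + r = r + 3/(-2 + 4*r))
I(w) = 1/(147 + w)
(I(-186) + q(143))*(-5629 - 40662) = (1/(147 - 186) + (143 + 3/(-2 + 4*143)))*(-5629 - 40662) = (1/(-39) + (143 + 3/(-2 + 572)))*(-46291) = (-1/39 + (143 + 3/570))*(-46291) = (-1/39 + (143 + 3*(1/570)))*(-46291) = (-1/39 + (143 + 1/190))*(-46291) = (-1/39 + 27171/190)*(-46291) = (1059479/7410)*(-46291) = -49044342389/7410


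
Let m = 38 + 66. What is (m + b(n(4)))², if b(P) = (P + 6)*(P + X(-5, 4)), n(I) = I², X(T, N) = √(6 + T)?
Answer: 228484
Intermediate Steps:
m = 104
b(P) = (1 + P)*(6 + P) (b(P) = (P + 6)*(P + √(6 - 5)) = (6 + P)*(P + √1) = (6 + P)*(P + 1) = (6 + P)*(1 + P) = (1 + P)*(6 + P))
(m + b(n(4)))² = (104 + (6 + (4²)² + 7*4²))² = (104 + (6 + 16² + 7*16))² = (104 + (6 + 256 + 112))² = (104 + 374)² = 478² = 228484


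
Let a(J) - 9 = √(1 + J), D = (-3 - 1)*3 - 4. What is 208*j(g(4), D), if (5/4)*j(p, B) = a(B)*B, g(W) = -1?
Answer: -119808/5 - 13312*I*√15/5 ≈ -23962.0 - 10311.0*I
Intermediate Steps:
D = -16 (D = -4*3 - 4 = -12 - 4 = -16)
a(J) = 9 + √(1 + J)
j(p, B) = 4*B*(9 + √(1 + B))/5 (j(p, B) = 4*((9 + √(1 + B))*B)/5 = 4*(B*(9 + √(1 + B)))/5 = 4*B*(9 + √(1 + B))/5)
208*j(g(4), D) = 208*((⅘)*(-16)*(9 + √(1 - 16))) = 208*((⅘)*(-16)*(9 + √(-15))) = 208*((⅘)*(-16)*(9 + I*√15)) = 208*(-576/5 - 64*I*√15/5) = -119808/5 - 13312*I*√15/5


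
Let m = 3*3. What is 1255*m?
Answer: 11295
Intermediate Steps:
m = 9
1255*m = 1255*9 = 11295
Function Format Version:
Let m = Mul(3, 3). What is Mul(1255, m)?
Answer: 11295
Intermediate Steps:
m = 9
Mul(1255, m) = Mul(1255, 9) = 11295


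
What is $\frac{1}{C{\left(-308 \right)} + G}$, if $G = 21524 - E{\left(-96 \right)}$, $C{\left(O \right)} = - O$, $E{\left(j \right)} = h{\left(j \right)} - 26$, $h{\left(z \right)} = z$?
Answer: $\frac{1}{21954} \approx 4.555 \cdot 10^{-5}$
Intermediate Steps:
$E{\left(j \right)} = -26 + j$ ($E{\left(j \right)} = j - 26 = -26 + j$)
$G = 21646$ ($G = 21524 - \left(-26 - 96\right) = 21524 - -122 = 21524 + 122 = 21646$)
$\frac{1}{C{\left(-308 \right)} + G} = \frac{1}{\left(-1\right) \left(-308\right) + 21646} = \frac{1}{308 + 21646} = \frac{1}{21954}$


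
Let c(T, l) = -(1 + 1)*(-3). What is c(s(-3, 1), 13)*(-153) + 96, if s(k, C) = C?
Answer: -822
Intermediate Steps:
c(T, l) = 6 (c(T, l) = -2*(-3) = -1*(-6) = 6)
c(s(-3, 1), 13)*(-153) + 96 = 6*(-153) + 96 = -918 + 96 = -822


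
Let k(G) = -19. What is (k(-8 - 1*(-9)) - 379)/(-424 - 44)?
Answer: 199/234 ≈ 0.85043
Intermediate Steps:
(k(-8 - 1*(-9)) - 379)/(-424 - 44) = (-19 - 379)/(-424 - 44) = -398/(-468) = -398*(-1/468) = 199/234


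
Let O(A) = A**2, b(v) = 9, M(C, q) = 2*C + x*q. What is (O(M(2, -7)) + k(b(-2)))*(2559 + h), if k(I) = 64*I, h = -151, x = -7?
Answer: 8151080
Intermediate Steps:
M(C, q) = -7*q + 2*C (M(C, q) = 2*C - 7*q = -7*q + 2*C)
(O(M(2, -7)) + k(b(-2)))*(2559 + h) = ((-7*(-7) + 2*2)**2 + 64*9)*(2559 - 151) = ((49 + 4)**2 + 576)*2408 = (53**2 + 576)*2408 = (2809 + 576)*2408 = 3385*2408 = 8151080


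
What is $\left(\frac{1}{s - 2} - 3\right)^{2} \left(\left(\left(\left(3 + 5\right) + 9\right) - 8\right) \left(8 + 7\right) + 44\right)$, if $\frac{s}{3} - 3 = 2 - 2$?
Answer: $\frac{71600}{49} \approx 1461.2$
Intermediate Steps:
$s = 9$ ($s = 9 + 3 \left(2 - 2\right) = 9 + 3 \cdot 0 = 9 + 0 = 9$)
$\left(\frac{1}{s - 2} - 3\right)^{2} \left(\left(\left(\left(3 + 5\right) + 9\right) - 8\right) \left(8 + 7\right) + 44\right) = \left(\frac{1}{9 - 2} - 3\right)^{2} \left(\left(\left(\left(3 + 5\right) + 9\right) - 8\right) \left(8 + 7\right) + 44\right) = \left(\frac{1}{7} - 3\right)^{2} \left(\left(\left(8 + 9\right) - 8\right) 15 + 44\right) = \left(\frac{1}{7} - 3\right)^{2} \left(\left(17 - 8\right) 15 + 44\right) = \left(- \frac{20}{7}\right)^{2} \left(9 \cdot 15 + 44\right) = \frac{400 \left(135 + 44\right)}{49} = \frac{400}{49} \cdot 179 = \frac{71600}{49}$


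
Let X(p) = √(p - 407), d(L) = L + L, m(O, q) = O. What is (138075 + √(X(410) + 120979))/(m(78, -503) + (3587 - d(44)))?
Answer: 19725/511 + √(120979 + √3)/3577 ≈ 38.698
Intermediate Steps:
d(L) = 2*L
X(p) = √(-407 + p)
(138075 + √(X(410) + 120979))/(m(78, -503) + (3587 - d(44))) = (138075 + √(√(-407 + 410) + 120979))/(78 + (3587 - 2*44)) = (138075 + √(√3 + 120979))/(78 + (3587 - 1*88)) = (138075 + √(120979 + √3))/(78 + (3587 - 88)) = (138075 + √(120979 + √3))/(78 + 3499) = (138075 + √(120979 + √3))/3577 = (138075 + √(120979 + √3))*(1/3577) = 19725/511 + √(120979 + √3)/3577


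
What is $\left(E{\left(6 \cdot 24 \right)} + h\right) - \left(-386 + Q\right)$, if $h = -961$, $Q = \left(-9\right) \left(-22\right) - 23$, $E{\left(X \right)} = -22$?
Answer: $-772$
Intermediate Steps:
$Q = 175$ ($Q = 198 - 23 = 175$)
$\left(E{\left(6 \cdot 24 \right)} + h\right) - \left(-386 + Q\right) = \left(-22 - 961\right) + \left(386 - 175\right) = -983 + \left(386 - 175\right) = -983 + 211 = -772$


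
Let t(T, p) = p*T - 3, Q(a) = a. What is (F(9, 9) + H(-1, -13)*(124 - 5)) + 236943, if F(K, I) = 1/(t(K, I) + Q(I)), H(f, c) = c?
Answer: 20479453/87 ≈ 2.3540e+5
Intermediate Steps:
t(T, p) = -3 + T*p (t(T, p) = T*p - 3 = -3 + T*p)
F(K, I) = 1/(-3 + I + I*K) (F(K, I) = 1/((-3 + K*I) + I) = 1/((-3 + I*K) + I) = 1/(-3 + I + I*K))
(F(9, 9) + H(-1, -13)*(124 - 5)) + 236943 = (1/(-3 + 9 + 9*9) - 13*(124 - 5)) + 236943 = (1/(-3 + 9 + 81) - 13*119) + 236943 = (1/87 - 1547) + 236943 = -134588/87 + 236943 = 20479453/87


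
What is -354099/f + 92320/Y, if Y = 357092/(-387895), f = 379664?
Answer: -3399017840302427/33893744272 ≈ -1.0028e+5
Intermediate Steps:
Y = -357092/387895 (Y = 357092*(-1/387895) = -357092/387895 ≈ -0.92059)
-354099/f + 92320/Y = -354099/379664 + 92320/(-357092/387895) = -354099*1/379664 + 92320*(-387895/357092) = -354099/379664 - 8952616600/89273 = -3399017840302427/33893744272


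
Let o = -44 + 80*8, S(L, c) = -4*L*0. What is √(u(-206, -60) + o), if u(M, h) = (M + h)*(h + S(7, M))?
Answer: 2*√4139 ≈ 128.67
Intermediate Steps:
S(L, c) = 0
u(M, h) = h*(M + h) (u(M, h) = (M + h)*(h + 0) = (M + h)*h = h*(M + h))
o = 596 (o = -44 + 640 = 596)
√(u(-206, -60) + o) = √(-60*(-206 - 60) + 596) = √(-60*(-266) + 596) = √(15960 + 596) = √16556 = 2*√4139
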